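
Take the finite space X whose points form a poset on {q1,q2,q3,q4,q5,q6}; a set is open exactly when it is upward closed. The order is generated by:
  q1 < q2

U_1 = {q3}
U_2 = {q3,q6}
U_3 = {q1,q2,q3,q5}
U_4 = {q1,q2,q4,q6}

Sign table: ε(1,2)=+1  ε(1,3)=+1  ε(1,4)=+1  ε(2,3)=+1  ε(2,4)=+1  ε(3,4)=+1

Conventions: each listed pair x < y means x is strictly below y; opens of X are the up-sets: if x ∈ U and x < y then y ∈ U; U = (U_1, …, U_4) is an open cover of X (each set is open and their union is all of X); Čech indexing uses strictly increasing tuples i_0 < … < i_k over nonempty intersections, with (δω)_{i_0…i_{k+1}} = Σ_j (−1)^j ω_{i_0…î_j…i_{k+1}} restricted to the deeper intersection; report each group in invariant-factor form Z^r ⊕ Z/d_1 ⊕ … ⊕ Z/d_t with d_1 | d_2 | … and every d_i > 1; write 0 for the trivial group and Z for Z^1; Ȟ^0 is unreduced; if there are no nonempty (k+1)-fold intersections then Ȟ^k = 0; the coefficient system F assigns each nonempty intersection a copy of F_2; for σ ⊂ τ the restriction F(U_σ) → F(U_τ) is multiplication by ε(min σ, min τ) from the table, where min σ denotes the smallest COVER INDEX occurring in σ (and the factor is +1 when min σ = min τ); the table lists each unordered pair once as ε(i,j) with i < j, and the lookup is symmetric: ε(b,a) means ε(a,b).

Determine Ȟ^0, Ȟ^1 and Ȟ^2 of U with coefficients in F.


Ȟ^0 = Z/2, Ȟ^1 = Z/2 and Ȟ^2 = 0

cover nerve:
  U12={q3} U13={q3} U23={q3} U24={q6} U34={q1,q2}
  U123={q3}
C dims 4,5,1; δ0: rk_F2 3; δ1: rk_F2 1
Ȟ^0: (4−3)−0=1 ⇒ Z/2
Ȟ^1: (5−1)−3=1 ⇒ Z/2
Ȟ^2: (1−0)−1=0 ⇒ 0


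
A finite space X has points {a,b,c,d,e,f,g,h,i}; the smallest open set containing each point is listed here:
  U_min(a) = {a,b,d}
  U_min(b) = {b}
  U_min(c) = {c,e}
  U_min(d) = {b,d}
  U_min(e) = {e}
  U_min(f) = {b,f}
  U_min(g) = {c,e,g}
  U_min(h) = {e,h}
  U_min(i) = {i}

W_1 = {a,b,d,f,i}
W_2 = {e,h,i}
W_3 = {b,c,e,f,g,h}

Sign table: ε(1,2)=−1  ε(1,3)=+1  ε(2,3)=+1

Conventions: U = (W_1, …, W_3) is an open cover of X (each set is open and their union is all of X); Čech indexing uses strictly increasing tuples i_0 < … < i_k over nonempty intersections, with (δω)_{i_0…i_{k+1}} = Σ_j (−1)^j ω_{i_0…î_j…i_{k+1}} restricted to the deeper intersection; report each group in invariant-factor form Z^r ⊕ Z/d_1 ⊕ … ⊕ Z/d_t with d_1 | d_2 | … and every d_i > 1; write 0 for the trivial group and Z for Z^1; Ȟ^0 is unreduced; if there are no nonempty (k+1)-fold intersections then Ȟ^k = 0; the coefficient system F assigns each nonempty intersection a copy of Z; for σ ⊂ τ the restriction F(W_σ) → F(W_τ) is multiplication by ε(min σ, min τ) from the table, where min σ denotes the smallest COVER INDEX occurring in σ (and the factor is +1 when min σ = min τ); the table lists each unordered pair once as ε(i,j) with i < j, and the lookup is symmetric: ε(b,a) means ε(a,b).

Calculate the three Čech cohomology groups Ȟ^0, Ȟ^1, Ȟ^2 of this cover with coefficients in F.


nonempty overlaps:
  W12={i} W13={b,f} W23={e,h}
C dims 3,3; δ0: rk 3, SNF 1^2·2
degree 0: 3−3−0 = 0 → Ȟ^0 ≅ 0
degree 1: 3−0−3 = 0 plus torsion [2] → Ȟ^1 ≅ Z/2
degree 2: 0−0−0 = 0 → Ȟ^2 ≅ 0

Ȟ^0(U;F) ≅ 0, Ȟ^1(U;F) ≅ Z/2 and Ȟ^2(U;F) ≅ 0


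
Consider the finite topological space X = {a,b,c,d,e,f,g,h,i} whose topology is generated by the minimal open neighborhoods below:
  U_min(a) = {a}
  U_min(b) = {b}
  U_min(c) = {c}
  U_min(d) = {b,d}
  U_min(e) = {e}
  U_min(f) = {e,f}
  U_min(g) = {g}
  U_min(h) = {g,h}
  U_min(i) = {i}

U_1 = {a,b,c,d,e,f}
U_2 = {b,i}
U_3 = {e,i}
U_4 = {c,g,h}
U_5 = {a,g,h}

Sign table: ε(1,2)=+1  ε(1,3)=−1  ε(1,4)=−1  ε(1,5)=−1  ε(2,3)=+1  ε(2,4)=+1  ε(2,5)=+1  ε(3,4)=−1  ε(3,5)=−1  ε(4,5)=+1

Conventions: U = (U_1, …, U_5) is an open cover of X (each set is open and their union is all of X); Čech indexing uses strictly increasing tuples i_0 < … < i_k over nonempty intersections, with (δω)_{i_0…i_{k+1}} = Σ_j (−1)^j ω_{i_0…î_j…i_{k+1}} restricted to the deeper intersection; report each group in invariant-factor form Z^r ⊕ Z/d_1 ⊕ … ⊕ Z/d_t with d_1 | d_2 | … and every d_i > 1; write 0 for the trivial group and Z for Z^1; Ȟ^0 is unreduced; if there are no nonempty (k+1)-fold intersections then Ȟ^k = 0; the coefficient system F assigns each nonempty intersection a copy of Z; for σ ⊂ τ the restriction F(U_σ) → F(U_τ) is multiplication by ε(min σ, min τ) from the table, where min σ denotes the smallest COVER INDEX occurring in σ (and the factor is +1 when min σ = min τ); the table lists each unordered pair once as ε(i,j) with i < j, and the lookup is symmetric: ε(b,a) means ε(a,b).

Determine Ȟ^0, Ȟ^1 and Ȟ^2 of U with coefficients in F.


nonempty intersections:
  U12={b} U13={e} U14={c} U15={a} U23={i} U45={g,h}
C dims 5,6; δ0: rk 5, SNF 1^4·2
Ȟ^0: (5−5)−0=0 ⇒ 0
Ȟ^1: (6−0)−5=1 plus torsion [2] ⇒ Z ⊕ Z/2
Ȟ^2: (0−0)−0=0 ⇒ 0

Ȟ^0 = 0,  Ȟ^1 = Z ⊕ Z/2,  Ȟ^2 = 0


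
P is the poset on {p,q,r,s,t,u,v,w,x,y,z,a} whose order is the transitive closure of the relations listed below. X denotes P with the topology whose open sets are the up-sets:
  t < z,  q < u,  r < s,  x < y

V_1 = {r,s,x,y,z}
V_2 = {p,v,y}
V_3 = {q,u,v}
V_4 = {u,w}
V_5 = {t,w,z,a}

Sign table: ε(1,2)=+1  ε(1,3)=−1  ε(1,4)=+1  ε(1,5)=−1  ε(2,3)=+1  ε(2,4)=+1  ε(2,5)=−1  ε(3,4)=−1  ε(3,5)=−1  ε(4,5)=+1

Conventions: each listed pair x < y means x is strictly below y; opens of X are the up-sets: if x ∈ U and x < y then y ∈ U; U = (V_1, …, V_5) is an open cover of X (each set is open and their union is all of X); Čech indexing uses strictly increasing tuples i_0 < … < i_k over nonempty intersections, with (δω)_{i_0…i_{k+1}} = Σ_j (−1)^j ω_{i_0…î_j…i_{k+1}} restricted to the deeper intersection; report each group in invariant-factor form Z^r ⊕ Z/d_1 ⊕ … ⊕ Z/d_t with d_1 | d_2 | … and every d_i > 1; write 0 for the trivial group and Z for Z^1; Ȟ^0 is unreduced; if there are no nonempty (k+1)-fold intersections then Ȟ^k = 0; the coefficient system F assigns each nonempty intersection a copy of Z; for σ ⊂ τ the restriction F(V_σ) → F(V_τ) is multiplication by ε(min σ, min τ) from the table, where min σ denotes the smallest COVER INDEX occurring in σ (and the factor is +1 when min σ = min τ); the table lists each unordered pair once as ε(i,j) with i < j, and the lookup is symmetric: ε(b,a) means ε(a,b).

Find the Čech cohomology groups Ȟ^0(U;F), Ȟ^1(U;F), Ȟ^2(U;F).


Ȟ^0(U;F) ≅ Z, Ȟ^1(U;F) ≅ Z, Ȟ^2(U;F) ≅ 0

intersection data:
  V12={y} V15={z} V23={v} V34={u} V45={w}
C dims 5,5; δ0: rk 4, SNF 1^4
Ȟ^0 = (5 − 4) − 0 = 1, so Ȟ^0 ≅ Z
Ȟ^1 = (5 − 0) − 4 = 1, so Ȟ^1 ≅ Z
Ȟ^2 = (0 − 0) − 0 = 0, so Ȟ^2 ≅ 0


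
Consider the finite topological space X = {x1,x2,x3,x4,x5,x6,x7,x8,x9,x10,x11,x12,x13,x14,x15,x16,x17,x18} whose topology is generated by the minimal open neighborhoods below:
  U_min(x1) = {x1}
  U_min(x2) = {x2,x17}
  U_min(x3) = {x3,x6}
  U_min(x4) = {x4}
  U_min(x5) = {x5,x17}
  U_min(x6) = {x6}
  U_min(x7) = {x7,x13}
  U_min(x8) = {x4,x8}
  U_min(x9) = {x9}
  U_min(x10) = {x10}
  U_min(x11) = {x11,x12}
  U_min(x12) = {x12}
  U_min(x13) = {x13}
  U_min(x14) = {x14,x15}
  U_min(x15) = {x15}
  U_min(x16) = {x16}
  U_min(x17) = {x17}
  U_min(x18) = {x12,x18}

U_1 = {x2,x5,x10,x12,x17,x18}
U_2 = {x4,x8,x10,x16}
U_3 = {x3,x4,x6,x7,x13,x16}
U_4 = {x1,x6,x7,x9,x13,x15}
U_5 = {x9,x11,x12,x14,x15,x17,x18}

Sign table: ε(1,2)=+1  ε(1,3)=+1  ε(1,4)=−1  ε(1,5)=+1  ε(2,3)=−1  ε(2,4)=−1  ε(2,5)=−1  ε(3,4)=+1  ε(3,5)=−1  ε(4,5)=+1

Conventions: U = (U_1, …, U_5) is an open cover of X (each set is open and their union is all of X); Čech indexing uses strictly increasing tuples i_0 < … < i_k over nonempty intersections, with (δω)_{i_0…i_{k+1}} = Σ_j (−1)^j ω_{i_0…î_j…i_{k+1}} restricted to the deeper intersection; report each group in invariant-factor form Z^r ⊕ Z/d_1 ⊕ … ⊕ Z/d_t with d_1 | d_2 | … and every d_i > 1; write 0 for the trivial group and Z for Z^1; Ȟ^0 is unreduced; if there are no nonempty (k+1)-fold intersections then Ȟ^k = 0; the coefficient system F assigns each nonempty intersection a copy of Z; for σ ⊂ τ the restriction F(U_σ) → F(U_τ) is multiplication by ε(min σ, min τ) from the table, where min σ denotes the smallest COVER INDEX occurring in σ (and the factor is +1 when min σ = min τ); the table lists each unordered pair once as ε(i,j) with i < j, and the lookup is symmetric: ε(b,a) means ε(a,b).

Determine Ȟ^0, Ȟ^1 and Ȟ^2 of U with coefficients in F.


Ȟ^0(U;F) ≅ 0, Ȟ^1(U;F) ≅ Z/2, Ȟ^2(U;F) ≅ 0

nerve of the cover:
  U12={x10} U15={x12,x17,x18} U23={x4,x16} U34={x6,x7,x13} U45={x9,x15}
C dims 5,5; δ0: rk 5, SNF 1^4·2
Ȟ^0 = (5 − 5) − 0 = 0, so Ȟ^0 ≅ 0
Ȟ^1 = (5 − 0) − 5 = 0 plus torsion [2], so Ȟ^1 ≅ Z/2
Ȟ^2 = (0 − 0) − 0 = 0, so Ȟ^2 ≅ 0


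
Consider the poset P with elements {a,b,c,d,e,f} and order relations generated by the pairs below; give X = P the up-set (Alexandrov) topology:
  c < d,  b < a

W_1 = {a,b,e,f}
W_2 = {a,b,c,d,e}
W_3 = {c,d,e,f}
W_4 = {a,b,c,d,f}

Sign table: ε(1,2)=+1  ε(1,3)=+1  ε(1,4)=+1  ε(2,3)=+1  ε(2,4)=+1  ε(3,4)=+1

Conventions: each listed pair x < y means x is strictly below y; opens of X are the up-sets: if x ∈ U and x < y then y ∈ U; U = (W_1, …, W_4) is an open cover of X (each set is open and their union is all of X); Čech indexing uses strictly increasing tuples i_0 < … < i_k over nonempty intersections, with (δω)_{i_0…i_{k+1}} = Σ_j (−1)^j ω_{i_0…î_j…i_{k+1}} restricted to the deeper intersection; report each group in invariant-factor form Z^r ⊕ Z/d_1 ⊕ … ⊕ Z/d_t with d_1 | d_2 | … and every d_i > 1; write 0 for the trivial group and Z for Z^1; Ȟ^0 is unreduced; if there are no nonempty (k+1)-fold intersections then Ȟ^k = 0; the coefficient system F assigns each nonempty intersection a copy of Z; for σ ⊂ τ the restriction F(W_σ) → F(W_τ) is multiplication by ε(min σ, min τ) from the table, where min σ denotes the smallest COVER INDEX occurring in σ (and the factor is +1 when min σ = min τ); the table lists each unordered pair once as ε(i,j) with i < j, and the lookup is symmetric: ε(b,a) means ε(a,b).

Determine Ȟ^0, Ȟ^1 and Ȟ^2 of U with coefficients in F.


intersection data:
  W12={a,b,e} W13={e,f} W14={a,b,f} W23={c,d,e} W24={a,b,c,d} W34={c,d,f}
  W123={e} W124={a,b} W134={f} W234={c,d}
C dims 4,6,4; δ0: rk 3, SNF 1^3; δ1: rk 3, SNF 1^3
Ȟ^0 = (4 − 3) − 0 = 1, so Ȟ^0 ≅ Z
Ȟ^1 = (6 − 3) − 3 = 0, so Ȟ^1 ≅ 0
Ȟ^2 = (4 − 0) − 3 = 1, so Ȟ^2 ≅ Z

Ȟ^0 = Z, Ȟ^1 = 0, Ȟ^2 = Z


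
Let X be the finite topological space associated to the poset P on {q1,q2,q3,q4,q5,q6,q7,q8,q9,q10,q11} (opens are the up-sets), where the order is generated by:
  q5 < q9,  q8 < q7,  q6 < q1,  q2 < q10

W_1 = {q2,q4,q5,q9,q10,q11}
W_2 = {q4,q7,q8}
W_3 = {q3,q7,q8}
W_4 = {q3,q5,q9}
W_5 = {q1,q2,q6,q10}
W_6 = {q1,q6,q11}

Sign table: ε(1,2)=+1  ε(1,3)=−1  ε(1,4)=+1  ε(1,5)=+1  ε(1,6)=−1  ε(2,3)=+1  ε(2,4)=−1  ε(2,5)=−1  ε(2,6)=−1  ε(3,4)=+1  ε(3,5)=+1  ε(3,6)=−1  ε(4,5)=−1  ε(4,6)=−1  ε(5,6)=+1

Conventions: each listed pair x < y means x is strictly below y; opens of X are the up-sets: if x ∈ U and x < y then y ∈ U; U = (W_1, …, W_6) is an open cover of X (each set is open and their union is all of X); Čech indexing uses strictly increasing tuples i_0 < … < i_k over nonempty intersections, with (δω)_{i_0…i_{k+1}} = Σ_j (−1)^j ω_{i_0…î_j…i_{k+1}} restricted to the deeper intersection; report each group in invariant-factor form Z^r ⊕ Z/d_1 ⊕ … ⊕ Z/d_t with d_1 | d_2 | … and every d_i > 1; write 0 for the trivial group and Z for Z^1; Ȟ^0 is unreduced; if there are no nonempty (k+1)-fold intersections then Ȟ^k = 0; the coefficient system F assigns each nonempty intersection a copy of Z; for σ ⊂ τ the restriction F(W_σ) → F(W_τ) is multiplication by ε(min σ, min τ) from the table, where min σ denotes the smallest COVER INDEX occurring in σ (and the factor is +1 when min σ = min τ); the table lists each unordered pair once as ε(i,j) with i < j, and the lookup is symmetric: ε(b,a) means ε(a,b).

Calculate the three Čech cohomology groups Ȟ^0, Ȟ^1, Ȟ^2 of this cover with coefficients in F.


nonempty overlaps:
  W12={q4} W14={q5,q9} W15={q2,q10} W16={q11} W23={q7,q8} W34={q3} W56={q1,q6}
C dims 6,7; δ0: rk 6, SNF 1^5·2
degree 0: 6−6−0 = 0 → Ȟ^0 ≅ 0
degree 1: 7−0−6 = 1 plus torsion [2] → Ȟ^1 ≅ Z ⊕ Z/2
degree 2: 0−0−0 = 0 → Ȟ^2 ≅ 0

Ȟ^0 ≅ 0,  Ȟ^1 ≅ Z ⊕ Z/2,  Ȟ^2 ≅ 0


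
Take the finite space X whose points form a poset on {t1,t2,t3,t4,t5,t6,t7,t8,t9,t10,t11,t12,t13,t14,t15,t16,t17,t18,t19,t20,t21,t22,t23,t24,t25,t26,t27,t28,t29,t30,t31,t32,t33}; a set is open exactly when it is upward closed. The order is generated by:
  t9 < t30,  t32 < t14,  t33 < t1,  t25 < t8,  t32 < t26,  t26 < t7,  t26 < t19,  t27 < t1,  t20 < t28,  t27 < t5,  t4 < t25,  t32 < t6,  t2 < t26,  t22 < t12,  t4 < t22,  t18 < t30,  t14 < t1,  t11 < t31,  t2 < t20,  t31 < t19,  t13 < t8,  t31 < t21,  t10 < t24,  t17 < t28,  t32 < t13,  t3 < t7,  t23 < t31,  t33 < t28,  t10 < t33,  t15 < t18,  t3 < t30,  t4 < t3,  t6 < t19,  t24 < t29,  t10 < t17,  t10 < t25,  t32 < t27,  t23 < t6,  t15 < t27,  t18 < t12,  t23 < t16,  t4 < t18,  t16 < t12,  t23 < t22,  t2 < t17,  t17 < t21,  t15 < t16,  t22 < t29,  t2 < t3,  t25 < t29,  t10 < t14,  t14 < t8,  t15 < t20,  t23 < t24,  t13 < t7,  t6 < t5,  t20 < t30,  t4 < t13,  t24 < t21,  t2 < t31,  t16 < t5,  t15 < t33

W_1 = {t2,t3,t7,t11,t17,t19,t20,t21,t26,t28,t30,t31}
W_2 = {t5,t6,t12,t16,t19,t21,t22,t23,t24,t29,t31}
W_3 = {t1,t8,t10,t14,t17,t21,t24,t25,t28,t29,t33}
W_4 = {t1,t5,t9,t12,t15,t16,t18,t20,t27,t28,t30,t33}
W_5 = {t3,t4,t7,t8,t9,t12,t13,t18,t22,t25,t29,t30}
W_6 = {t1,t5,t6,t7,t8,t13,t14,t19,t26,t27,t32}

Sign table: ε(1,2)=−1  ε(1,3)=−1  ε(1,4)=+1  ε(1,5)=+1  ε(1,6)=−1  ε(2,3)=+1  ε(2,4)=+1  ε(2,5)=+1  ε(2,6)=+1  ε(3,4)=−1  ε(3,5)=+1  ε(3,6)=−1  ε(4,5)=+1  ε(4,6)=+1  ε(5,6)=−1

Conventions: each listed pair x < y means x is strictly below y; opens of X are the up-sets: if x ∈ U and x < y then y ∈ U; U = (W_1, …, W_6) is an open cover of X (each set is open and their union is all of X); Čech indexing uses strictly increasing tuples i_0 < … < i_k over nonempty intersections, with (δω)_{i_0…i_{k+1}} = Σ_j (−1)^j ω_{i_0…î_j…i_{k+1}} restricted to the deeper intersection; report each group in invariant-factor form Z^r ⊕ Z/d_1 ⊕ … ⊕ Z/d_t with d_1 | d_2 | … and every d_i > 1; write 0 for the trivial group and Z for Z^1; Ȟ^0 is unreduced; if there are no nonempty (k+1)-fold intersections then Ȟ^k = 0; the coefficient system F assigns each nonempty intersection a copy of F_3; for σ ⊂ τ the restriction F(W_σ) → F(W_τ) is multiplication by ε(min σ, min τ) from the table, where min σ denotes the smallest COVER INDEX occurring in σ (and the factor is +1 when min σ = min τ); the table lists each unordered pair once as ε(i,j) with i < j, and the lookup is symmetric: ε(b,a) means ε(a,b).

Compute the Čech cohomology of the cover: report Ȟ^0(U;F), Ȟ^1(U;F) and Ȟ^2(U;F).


Ȟ^0(U;F) ≅ 0,  Ȟ^1(U;F) ≅ 0,  Ȟ^2(U;F) ≅ Z/3

nonempty intersections:
  W12={t19,t21,t31} W13={t17,t21,t28} W14={t20,t28,t30} W15={t3,t7,t30} W16={t7,t19,t26} W23={t21,t24,t29} W24={t5,t12,t16} W25={t12,t22,t29} W26={t5,t6,t19} W34={t1,t28,t33} W35={t8,t25,t29} W36={t1,t8,t14} W45={t9,t12,t18,t30} W46={t1,t5,t27} W56={t7,t8,t13}
  W123={t21} W126={t19} W134={t28} W145={t30} W156={t7} W235={t29} W245={t12} W246={t5} W346={t1} W356={t8}
C dims 6,15,10; δ0: rk_F3 6; δ1: rk_F3 9
Ȟ^0: (6−6)−0=0 ⇒ 0
Ȟ^1: (15−9)−6=0 ⇒ 0
Ȟ^2: (10−0)−9=1 ⇒ Z/3


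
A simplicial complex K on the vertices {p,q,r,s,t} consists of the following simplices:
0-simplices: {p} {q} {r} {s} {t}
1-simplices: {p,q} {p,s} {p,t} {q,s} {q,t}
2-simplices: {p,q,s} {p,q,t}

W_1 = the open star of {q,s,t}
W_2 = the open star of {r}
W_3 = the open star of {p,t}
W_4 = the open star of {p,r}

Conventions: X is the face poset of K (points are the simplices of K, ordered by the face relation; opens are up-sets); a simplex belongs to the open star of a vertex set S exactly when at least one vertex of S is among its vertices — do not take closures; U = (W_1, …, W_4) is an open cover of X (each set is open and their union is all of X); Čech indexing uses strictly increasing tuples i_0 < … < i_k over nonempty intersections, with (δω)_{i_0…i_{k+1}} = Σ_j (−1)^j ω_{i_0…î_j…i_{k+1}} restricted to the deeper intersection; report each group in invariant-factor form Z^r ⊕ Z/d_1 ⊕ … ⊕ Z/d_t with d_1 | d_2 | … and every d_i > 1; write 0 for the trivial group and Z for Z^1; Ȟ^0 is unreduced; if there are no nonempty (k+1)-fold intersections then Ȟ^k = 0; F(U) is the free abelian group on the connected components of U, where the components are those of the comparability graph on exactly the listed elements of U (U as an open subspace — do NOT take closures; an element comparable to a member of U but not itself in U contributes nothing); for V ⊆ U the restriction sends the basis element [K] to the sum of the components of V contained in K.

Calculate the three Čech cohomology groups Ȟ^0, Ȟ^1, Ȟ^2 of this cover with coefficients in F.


nerve simplices:
  W1={{q},{s},{t},{p,q},{p,s},{p,t},{q,s},{q,t},{p,q,s},{p,q,t}} W2={{r}} W3={{p},{t},{p,q},{p,s},{p,t},{q,t},{p,q,s},{p,q,t}} W4={{p},{r},{p,q},{p,s},{p,t},{p,q,s},{p,q,t}}
  W13={{t},{p,q},{p,s},{p,t},{q,t},{p,q,s},{p,q,t}} W14={{p,q},{p,s},{p,t},{p,q,s},{p,q,t}} W24={{r}} W34={{p},{p,q},{p,s},{p,t},{p,q,s},{p,q,t}}
  W134={{p,q},{p,s},{p,t},{p,q,s},{p,q,t}}
components per intersection:
  W1: {{q},{s},{t},{p,q},{p,s},{p,t},{q,s},{q,t},{p,q,s},{p,q,t}}
  W2: {{r}}
  W3: {{p},{t},{p,q},{p,s},{p,t},{q,t},{p,q,s},{p,q,t}}
  W4: {{p},{p,q},{p,s},{p,t},{p,q,s},{p,q,t}} {{r}}
  W13: {{t},{p,q},{p,s},{p,t},{q,t},{p,q,s},{p,q,t}}
  W14: {{p,q},{p,s},{p,t},{p,q,s},{p,q,t}}
  W24: {{r}}
  W34: {{p},{p,q},{p,s},{p,t},{p,q,s},{p,q,t}}
  W134: {{p,q},{p,s},{p,t},{p,q,s},{p,q,t}}
C dims 5,4,1; δ0: rk 3, SNF 1^3; δ1: rk 1, SNF 1^1
degree 0: 5−3−0 = 2 → Ȟ^0 ≅ Z^2
degree 1: 4−1−3 = 0 → Ȟ^1 ≅ 0
degree 2: 1−0−1 = 0 → Ȟ^2 ≅ 0

Ȟ^0 = Z^2; Ȟ^1 = 0; Ȟ^2 = 0


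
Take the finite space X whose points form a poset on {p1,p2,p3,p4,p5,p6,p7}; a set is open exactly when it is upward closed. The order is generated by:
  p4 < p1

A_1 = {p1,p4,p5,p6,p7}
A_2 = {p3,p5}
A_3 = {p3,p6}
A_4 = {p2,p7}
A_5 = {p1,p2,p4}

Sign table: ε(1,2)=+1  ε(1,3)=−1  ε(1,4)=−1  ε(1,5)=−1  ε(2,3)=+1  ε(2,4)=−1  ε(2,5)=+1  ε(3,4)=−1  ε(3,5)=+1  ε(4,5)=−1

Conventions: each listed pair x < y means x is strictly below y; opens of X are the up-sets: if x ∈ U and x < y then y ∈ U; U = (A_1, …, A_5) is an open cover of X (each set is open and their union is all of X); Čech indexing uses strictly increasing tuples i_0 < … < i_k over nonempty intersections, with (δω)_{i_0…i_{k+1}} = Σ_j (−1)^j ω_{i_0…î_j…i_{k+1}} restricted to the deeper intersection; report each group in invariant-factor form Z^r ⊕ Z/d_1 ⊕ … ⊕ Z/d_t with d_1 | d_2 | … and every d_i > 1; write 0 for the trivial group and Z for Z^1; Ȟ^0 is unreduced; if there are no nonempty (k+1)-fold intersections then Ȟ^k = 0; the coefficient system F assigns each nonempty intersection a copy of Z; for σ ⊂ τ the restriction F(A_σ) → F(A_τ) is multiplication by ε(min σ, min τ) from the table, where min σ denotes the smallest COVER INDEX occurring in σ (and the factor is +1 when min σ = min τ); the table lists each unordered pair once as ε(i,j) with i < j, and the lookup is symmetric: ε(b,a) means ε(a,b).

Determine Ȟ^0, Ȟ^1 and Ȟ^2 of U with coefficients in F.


nerve simplices:
  A12={p5} A13={p6} A14={p7} A15={p1,p4} A23={p3} A45={p2}
C dims 5,6; δ0: rk 5, SNF 1^4·2
degree 0: 5−5−0 = 0 → Ȟ^0 ≅ 0
degree 1: 6−0−5 = 1 plus torsion [2] → Ȟ^1 ≅ Z ⊕ Z/2
degree 2: 0−0−0 = 0 → Ȟ^2 ≅ 0

Ȟ^0 ≅ 0, Ȟ^1 ≅ Z ⊕ Z/2 and Ȟ^2 ≅ 0


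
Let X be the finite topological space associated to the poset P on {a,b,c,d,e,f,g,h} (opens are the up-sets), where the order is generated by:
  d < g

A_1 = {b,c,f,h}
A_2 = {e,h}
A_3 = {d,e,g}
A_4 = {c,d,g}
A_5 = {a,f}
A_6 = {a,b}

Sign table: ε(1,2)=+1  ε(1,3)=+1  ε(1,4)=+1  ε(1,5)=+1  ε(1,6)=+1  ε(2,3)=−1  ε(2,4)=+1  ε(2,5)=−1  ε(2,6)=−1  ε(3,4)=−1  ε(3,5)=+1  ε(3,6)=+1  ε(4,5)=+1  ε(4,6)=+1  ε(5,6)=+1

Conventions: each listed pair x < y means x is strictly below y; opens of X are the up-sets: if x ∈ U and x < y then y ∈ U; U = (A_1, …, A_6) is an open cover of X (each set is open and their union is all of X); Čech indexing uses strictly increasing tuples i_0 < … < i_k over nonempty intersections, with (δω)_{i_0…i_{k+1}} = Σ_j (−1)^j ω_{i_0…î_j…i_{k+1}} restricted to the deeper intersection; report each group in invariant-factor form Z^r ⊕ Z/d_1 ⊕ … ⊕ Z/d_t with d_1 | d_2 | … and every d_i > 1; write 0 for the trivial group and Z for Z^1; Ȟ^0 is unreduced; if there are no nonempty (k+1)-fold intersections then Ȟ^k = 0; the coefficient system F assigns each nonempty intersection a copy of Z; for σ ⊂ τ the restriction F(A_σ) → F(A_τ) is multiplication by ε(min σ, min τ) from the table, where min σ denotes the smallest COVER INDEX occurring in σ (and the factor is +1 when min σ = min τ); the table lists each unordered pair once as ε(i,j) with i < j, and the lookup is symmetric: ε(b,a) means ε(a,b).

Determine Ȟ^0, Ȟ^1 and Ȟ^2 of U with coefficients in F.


nonempty overlaps:
  A12={h} A14={c} A15={f} A16={b} A23={e} A34={d,g} A56={a}
C dims 6,7; δ0: rk 5, SNF 1^5
degree 0: 6−5−0 = 1 → Ȟ^0 ≅ Z
degree 1: 7−0−5 = 2 → Ȟ^1 ≅ Z^2
degree 2: 0−0−0 = 0 → Ȟ^2 ≅ 0

Ȟ^0(U;F) ≅ Z; Ȟ^1(U;F) ≅ Z^2; Ȟ^2(U;F) ≅ 0


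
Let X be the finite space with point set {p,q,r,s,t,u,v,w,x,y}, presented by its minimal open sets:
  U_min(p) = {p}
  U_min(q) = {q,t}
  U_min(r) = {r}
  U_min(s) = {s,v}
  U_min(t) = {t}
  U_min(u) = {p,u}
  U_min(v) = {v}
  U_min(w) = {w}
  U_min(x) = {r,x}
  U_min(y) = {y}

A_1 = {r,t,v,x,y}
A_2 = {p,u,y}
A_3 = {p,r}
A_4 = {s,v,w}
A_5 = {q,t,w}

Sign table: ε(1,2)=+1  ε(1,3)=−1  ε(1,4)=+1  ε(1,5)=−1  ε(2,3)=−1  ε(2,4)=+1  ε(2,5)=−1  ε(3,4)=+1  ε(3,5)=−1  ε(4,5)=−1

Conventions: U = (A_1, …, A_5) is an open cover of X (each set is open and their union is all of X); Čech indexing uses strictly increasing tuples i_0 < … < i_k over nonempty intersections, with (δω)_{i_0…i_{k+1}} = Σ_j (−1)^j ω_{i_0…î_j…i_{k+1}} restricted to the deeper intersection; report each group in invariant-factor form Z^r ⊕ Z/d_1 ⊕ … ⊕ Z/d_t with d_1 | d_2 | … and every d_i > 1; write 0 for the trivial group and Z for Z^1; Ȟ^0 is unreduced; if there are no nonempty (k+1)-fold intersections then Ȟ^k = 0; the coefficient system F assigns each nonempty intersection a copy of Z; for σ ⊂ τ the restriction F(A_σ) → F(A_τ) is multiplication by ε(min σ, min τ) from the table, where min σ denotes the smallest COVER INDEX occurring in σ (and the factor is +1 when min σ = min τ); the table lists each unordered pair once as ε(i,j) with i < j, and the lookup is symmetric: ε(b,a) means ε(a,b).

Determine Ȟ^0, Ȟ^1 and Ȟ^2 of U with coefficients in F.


nerve of the cover:
  A12={y} A13={r} A14={v} A15={t} A23={p} A45={w}
C dims 5,6; δ0: rk 4, SNF 1^4
Ȟ^0 = (5 − 4) − 0 = 1, so Ȟ^0 ≅ Z
Ȟ^1 = (6 − 0) − 4 = 2, so Ȟ^1 ≅ Z^2
Ȟ^2 = (0 − 0) − 0 = 0, so Ȟ^2 ≅ 0

Ȟ^0 ≅ Z,  Ȟ^1 ≅ Z^2,  Ȟ^2 ≅ 0


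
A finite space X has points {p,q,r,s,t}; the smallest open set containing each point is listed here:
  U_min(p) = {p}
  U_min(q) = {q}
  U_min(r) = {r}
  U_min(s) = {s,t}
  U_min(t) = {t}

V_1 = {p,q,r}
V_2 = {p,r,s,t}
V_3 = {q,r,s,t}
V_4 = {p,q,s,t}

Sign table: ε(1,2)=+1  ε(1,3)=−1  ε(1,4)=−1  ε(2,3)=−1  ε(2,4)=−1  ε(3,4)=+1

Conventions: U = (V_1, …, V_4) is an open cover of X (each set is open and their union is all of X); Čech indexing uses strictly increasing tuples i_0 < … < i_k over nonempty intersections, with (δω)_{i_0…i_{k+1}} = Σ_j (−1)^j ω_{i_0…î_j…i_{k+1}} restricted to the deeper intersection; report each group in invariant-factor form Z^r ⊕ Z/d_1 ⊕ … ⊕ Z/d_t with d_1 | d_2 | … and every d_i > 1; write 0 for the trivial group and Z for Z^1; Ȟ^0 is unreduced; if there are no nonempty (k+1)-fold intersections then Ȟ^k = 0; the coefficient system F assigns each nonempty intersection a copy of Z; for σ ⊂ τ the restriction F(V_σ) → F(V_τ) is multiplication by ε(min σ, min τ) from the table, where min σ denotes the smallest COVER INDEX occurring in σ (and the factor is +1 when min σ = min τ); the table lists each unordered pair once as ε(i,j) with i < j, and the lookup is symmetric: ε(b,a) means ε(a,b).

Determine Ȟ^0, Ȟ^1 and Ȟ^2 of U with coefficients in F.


nerve of the cover:
  V12={p,r} V13={q,r} V14={p,q} V23={r,s,t} V24={p,s,t} V34={q,s,t}
  V123={r} V124={p} V134={q} V234={s,t}
C dims 4,6,4; δ0: rk 3, SNF 1^3; δ1: rk 3, SNF 1^3
Ȟ^0 = (4 − 3) − 0 = 1, so Ȟ^0 ≅ Z
Ȟ^1 = (6 − 3) − 3 = 0, so Ȟ^1 ≅ 0
Ȟ^2 = (4 − 0) − 3 = 1, so Ȟ^2 ≅ Z

Ȟ^0 = Z, Ȟ^1 = 0 and Ȟ^2 = Z


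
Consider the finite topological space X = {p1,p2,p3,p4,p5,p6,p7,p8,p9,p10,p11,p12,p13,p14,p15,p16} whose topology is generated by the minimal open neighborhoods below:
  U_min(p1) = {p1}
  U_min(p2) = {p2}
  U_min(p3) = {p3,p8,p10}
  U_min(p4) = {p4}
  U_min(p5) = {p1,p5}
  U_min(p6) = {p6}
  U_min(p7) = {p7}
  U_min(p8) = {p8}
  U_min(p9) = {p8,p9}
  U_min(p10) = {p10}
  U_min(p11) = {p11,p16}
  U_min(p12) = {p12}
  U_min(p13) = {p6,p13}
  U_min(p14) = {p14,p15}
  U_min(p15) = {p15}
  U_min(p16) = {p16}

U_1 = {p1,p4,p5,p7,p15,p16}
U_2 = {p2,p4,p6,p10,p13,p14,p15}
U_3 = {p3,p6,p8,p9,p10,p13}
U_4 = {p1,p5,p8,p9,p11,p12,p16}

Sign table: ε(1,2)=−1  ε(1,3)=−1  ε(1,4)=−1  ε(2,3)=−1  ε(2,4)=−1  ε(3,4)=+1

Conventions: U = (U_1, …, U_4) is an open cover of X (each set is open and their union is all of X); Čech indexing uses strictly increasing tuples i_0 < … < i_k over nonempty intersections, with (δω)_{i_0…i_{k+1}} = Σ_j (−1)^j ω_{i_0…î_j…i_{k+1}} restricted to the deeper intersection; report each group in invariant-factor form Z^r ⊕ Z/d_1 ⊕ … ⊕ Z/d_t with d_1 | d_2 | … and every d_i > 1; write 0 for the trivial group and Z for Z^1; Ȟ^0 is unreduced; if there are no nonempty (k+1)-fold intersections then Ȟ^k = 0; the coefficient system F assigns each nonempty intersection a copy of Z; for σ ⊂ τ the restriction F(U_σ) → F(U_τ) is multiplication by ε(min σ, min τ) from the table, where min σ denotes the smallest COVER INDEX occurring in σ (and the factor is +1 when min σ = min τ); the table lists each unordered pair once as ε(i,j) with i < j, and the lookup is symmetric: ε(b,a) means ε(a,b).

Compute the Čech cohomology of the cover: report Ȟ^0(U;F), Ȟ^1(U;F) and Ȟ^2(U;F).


nonempty intersections:
  U12={p4,p15} U14={p1,p5,p16} U23={p6,p10,p13} U34={p8,p9}
C dims 4,4; δ0: rk 4, SNF 1^3·2
Ȟ^0: (4−4)−0=0 ⇒ 0
Ȟ^1: (4−0)−4=0 plus torsion [2] ⇒ Z/2
Ȟ^2: (0−0)−0=0 ⇒ 0

Ȟ^0 ≅ 0, Ȟ^1 ≅ Z/2, Ȟ^2 ≅ 0


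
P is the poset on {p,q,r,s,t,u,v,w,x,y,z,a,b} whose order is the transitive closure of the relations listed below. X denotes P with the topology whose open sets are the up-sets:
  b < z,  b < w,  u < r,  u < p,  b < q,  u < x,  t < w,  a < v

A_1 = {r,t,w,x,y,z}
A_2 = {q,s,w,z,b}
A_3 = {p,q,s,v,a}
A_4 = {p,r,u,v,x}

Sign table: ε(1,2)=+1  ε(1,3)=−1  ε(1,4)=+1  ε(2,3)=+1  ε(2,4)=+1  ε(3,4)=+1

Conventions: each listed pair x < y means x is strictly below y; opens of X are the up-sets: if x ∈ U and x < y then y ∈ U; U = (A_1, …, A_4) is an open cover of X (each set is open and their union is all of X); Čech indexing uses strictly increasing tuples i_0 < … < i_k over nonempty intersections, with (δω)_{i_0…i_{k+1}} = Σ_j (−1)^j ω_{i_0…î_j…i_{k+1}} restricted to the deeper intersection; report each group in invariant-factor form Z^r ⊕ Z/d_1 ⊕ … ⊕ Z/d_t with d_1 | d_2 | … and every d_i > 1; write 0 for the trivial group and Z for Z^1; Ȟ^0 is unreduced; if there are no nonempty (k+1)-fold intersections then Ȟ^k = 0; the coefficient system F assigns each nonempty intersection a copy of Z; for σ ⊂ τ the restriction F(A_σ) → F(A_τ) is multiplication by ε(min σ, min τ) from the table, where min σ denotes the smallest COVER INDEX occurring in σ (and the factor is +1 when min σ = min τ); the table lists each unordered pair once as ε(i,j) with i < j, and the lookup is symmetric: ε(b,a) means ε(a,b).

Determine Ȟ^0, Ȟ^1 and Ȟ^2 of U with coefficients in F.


cover nerve:
  A12={w,z} A14={r,x} A23={q,s} A34={p,v}
C dims 4,4; δ0: rk 3, SNF 1^3
Ȟ^0: (4−3)−0=1 ⇒ Z
Ȟ^1: (4−0)−3=1 ⇒ Z
Ȟ^2: (0−0)−0=0 ⇒ 0

Ȟ^0(U;F) ≅ Z,  Ȟ^1(U;F) ≅ Z,  Ȟ^2(U;F) ≅ 0


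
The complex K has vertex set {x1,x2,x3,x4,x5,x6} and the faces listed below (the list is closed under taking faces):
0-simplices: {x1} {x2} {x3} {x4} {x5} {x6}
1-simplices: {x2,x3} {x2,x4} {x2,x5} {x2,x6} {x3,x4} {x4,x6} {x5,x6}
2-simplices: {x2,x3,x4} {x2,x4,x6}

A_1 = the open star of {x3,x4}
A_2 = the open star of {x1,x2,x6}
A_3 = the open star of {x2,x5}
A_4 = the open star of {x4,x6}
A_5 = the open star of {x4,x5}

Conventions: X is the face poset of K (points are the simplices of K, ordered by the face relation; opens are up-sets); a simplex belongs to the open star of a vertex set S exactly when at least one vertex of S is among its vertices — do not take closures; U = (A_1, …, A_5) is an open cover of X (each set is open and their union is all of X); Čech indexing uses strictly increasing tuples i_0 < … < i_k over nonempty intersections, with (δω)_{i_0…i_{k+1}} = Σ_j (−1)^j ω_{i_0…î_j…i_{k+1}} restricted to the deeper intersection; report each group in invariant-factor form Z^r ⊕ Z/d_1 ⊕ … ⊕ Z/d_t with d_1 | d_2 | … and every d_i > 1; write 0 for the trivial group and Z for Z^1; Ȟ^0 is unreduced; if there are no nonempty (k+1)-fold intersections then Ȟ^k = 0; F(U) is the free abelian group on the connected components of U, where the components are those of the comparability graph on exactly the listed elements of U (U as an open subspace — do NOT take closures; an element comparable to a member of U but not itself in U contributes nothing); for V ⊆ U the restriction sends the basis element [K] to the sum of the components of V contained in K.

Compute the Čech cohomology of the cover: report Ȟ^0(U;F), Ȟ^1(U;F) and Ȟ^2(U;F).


Ȟ^0 = Z^2, Ȟ^1 = Z, Ȟ^2 = 0

nerve of the cover:
  A1={{x3},{x4},{x2,x3},{x2,x4},{x3,x4},{x4,x6},{x2,x3,x4},{x2,x4,x6}} A2={{x1},{x2},{x6},{x2,x3},{x2,x4},{x2,x5},{x2,x6},{x4,x6},{x5,x6},{x2,x3,x4},{x2,x4,x6}} A3={{x2},{x5},{x2,x3},{x2,x4},{x2,x5},{x2,x6},{x5,x6},{x2,x3,x4},{x2,x4,x6}} A4={{x4},{x6},{x2,x4},{x2,x6},{x3,x4},{x4,x6},{x5,x6},{x2,x3,x4},{x2,x4,x6}} A5={{x4},{x5},{x2,x4},{x2,x5},{x3,x4},{x4,x6},{x5,x6},{x2,x3,x4},{x2,x4,x6}}
  A12={{x2,x3},{x2,x4},{x4,x6},{x2,x3,x4},{x2,x4,x6}} A13={{x2,x3},{x2,x4},{x2,x3,x4},{x2,x4,x6}} A14={{x4},{x2,x4},{x3,x4},{x4,x6},{x2,x3,x4},{x2,x4,x6}} A15={{x4},{x2,x4},{x3,x4},{x4,x6},{x2,x3,x4},{x2,x4,x6}} A23={{x2},{x2,x3},{x2,x4},{x2,x5},{x2,x6},{x5,x6},{x2,x3,x4},{x2,x4,x6}} A24={{x6},{x2,x4},{x2,x6},{x4,x6},{x5,x6},{x2,x3,x4},{x2,x4,x6}} A25={{x2,x4},{x2,x5},{x4,x6},{x5,x6},{x2,x3,x4},{x2,x4,x6}} A34={{x2,x4},{x2,x6},{x5,x6},{x2,x3,x4},{x2,x4,x6}} A35={{x5},{x2,x4},{x2,x5},{x5,x6},{x2,x3,x4},{x2,x4,x6}} A45={{x4},{x2,x4},{x3,x4},{x4,x6},{x5,x6},{x2,x3,x4},{x2,x4,x6}}
  A123={{x2,x3},{x2,x4},{x2,x3,x4},{x2,x4,x6}} A124={{x2,x4},{x4,x6},{x2,x3,x4},{x2,x4,x6}} A125={{x2,x4},{x4,x6},{x2,x3,x4},{x2,x4,x6}} A134={{x2,x4},{x2,x3,x4},{x2,x4,x6}} A135={{x2,x4},{x2,x3,x4},{x2,x4,x6}} A145={{x4},{x2,x4},{x3,x4},{x4,x6},{x2,x3,x4},{x2,x4,x6}} A234={{x2,x4},{x2,x6},{x5,x6},{x2,x3,x4},{x2,x4,x6}} A235={{x2,x4},{x2,x5},{x5,x6},{x2,x3,x4},{x2,x4,x6}} A245={{x2,x4},{x4,x6},{x5,x6},{x2,x3,x4},{x2,x4,x6}} A345={{x2,x4},{x5,x6},{x2,x3,x4},{x2,x4,x6}}
  A1234={{x2,x4},{x2,x3,x4},{x2,x4,x6}} A1235={{x2,x4},{x2,x3,x4},{x2,x4,x6}} A1245={{x2,x4},{x4,x6},{x2,x3,x4},{x2,x4,x6}} A1345={{x2,x4},{x2,x3,x4},{x2,x4,x6}} A2345={{x2,x4},{x5,x6},{x2,x3,x4},{x2,x4,x6}}
  A12345={{x2,x4},{x2,x3,x4},{x2,x4,x6}}
components per intersection:
  A1: {{x3},{x4},{x2,x3},{x2,x4},{x3,x4},{x4,x6},{x2,x3,x4},{x2,x4,x6}}
  A2: {{x1}} {{x2},{x6},{x2,x3},{x2,x4},{x2,x5},{x2,x6},{x4,x6},{x5,x6},{x2,x3,x4},{x2,x4,x6}}
  A3: {{x2},{x5},{x2,x3},{x2,x4},{x2,x5},{x2,x6},{x5,x6},{x2,x3,x4},{x2,x4,x6}}
  A4: {{x4},{x6},{x2,x4},{x2,x6},{x3,x4},{x4,x6},{x5,x6},{x2,x3,x4},{x2,x4,x6}}
  A5: {{x4},{x2,x4},{x3,x4},{x4,x6},{x2,x3,x4},{x2,x4,x6}} {{x5},{x2,x5},{x5,x6}}
  A12: {{x2,x3},{x2,x4},{x4,x6},{x2,x3,x4},{x2,x4,x6}}
  A13: {{x2,x3},{x2,x4},{x2,x3,x4},{x2,x4,x6}}
  A14: {{x4},{x2,x4},{x3,x4},{x4,x6},{x2,x3,x4},{x2,x4,x6}}
  A15: {{x4},{x2,x4},{x3,x4},{x4,x6},{x2,x3,x4},{x2,x4,x6}}
  A23: {{x2},{x2,x3},{x2,x4},{x2,x5},{x2,x6},{x2,x3,x4},{x2,x4,x6}} {{x5,x6}}
  A24: {{x6},{x2,x4},{x2,x6},{x4,x6},{x5,x6},{x2,x3,x4},{x2,x4,x6}}
  A25: {{x2,x4},{x4,x6},{x2,x3,x4},{x2,x4,x6}} {{x2,x5}} {{x5,x6}}
  A34: {{x2,x4},{x2,x6},{x2,x3,x4},{x2,x4,x6}} {{x5,x6}}
  A35: {{x5},{x2,x5},{x5,x6}} {{x2,x4},{x2,x3,x4},{x2,x4,x6}}
  A45: {{x4},{x2,x4},{x3,x4},{x4,x6},{x2,x3,x4},{x2,x4,x6}} {{x5,x6}}
  A123: {{x2,x3},{x2,x4},{x2,x3,x4},{x2,x4,x6}}
  A124: {{x2,x4},{x4,x6},{x2,x3,x4},{x2,x4,x6}}
  A125: {{x2,x4},{x4,x6},{x2,x3,x4},{x2,x4,x6}}
  A134: {{x2,x4},{x2,x3,x4},{x2,x4,x6}}
  A135: {{x2,x4},{x2,x3,x4},{x2,x4,x6}}
  A145: {{x4},{x2,x4},{x3,x4},{x4,x6},{x2,x3,x4},{x2,x4,x6}}
  A234: {{x2,x4},{x2,x6},{x2,x3,x4},{x2,x4,x6}} {{x5,x6}}
  A235: {{x2,x4},{x2,x3,x4},{x2,x4,x6}} {{x2,x5}} {{x5,x6}}
  A245: {{x2,x4},{x4,x6},{x2,x3,x4},{x2,x4,x6}} {{x5,x6}}
  A345: {{x2,x4},{x2,x3,x4},{x2,x4,x6}} {{x5,x6}}
  A1234: {{x2,x4},{x2,x3,x4},{x2,x4,x6}}
  A1235: {{x2,x4},{x2,x3,x4},{x2,x4,x6}}
  A1245: {{x2,x4},{x4,x6},{x2,x3,x4},{x2,x4,x6}}
  A1345: {{x2,x4},{x2,x3,x4},{x2,x4,x6}}
  A2345: {{x2,x4},{x2,x3,x4},{x2,x4,x6}} {{x5,x6}}
  A12345: {{x2,x4},{x2,x3,x4},{x2,x4,x6}}
C dims 7,16,15,6; δ0: rk 5, SNF 1^5; δ1: rk 10, SNF 1^10; δ2: rk 5, SNF 1^5
Ȟ^0 = (7 − 5) − 0 = 2, so Ȟ^0 ≅ Z^2
Ȟ^1 = (16 − 10) − 5 = 1, so Ȟ^1 ≅ Z
Ȟ^2 = (15 − 5) − 10 = 0, so Ȟ^2 ≅ 0


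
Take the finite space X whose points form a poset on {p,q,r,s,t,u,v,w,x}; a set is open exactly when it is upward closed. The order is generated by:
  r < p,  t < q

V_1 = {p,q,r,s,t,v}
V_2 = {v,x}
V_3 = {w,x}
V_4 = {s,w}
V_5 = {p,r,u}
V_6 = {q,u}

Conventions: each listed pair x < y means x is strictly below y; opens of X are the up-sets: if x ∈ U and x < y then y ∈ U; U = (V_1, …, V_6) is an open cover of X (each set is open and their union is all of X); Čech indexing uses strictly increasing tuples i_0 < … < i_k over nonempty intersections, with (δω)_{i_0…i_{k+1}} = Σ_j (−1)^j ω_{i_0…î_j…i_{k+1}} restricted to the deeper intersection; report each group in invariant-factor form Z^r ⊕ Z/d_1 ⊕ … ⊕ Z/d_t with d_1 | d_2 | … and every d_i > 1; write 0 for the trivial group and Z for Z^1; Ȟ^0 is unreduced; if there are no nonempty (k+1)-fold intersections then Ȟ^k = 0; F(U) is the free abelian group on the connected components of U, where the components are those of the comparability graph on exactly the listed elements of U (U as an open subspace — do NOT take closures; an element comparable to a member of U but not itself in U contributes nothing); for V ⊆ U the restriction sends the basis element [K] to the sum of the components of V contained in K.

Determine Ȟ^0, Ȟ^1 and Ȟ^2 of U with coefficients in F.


Ȟ^0 = Z^7, Ȟ^1 = 0, Ȟ^2 = 0

nonempty overlaps:
  V12={v} V14={s} V15={p,r} V16={q} V23={x} V34={w} V56={u}
components per intersection:
  V1: {p,r} {q,t} {s} {v}
  V2: {v} {x}
  V3: {w} {x}
  V4: {s} {w}
  V5: {p,r} {u}
  V6: {q} {u}
  V12: {v}
  V14: {s}
  V15: {p,r}
  V16: {q}
  V23: {x}
  V34: {w}
  V56: {u}
C dims 14,7; δ0: rk 7, SNF 1^7
degree 0: 14−7−0 = 7 → Ȟ^0 ≅ Z^7
degree 1: 7−0−7 = 0 → Ȟ^1 ≅ 0
degree 2: 0−0−0 = 0 → Ȟ^2 ≅ 0


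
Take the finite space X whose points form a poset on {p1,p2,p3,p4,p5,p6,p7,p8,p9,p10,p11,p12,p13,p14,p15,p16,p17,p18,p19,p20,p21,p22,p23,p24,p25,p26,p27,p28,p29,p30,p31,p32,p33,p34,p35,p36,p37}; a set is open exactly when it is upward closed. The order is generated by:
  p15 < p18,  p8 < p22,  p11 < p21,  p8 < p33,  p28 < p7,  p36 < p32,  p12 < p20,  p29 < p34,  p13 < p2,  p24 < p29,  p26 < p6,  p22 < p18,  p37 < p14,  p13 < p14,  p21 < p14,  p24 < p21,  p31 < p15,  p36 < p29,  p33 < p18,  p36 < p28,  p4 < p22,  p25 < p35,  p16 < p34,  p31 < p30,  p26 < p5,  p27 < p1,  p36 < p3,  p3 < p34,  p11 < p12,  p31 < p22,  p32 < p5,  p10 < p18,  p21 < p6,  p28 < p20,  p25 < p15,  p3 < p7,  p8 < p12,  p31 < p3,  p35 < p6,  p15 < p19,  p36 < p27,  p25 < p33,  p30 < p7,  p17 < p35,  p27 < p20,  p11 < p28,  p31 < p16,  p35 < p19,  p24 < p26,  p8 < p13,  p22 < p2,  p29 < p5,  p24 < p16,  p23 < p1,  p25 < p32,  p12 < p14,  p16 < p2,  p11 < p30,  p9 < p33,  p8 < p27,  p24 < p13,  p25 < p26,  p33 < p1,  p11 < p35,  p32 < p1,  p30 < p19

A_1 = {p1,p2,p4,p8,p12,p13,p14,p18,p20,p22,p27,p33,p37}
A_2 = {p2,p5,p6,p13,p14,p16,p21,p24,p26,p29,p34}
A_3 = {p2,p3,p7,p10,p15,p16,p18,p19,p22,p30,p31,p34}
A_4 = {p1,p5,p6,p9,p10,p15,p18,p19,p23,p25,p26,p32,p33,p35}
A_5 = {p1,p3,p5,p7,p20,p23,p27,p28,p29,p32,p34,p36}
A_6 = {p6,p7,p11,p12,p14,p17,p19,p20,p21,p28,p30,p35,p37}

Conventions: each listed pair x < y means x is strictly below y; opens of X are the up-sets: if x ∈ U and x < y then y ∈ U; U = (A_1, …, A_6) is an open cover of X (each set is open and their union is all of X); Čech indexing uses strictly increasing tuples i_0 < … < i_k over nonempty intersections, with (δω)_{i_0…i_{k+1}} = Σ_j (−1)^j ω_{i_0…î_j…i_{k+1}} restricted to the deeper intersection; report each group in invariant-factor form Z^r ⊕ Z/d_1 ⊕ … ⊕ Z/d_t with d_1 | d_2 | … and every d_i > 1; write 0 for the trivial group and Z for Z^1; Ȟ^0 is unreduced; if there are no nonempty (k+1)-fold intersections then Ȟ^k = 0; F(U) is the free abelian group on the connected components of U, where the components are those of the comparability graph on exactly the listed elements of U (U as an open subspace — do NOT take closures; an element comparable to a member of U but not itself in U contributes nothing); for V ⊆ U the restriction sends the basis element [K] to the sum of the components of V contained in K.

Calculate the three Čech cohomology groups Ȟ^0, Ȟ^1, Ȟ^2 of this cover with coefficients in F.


cover nerve:
  A12={p2,p13,p14} A13={p2,p18,p22} A14={p1,p18,p33} A15={p1,p20,p27} A16={p12,p14,p20,p37} A23={p2,p16,p34} A24={p5,p6,p26} A25={p5,p29,p34} A26={p6,p14,p21} A34={p10,p15,p18,p19} A35={p3,p7,p34} A36={p7,p19,p30} A45={p1,p5,p23,p32} A46={p6,p19,p35} A56={p7,p20,p28}
  A123={p2} A126={p14} A134={p18} A145={p1} A156={p20} A235={p34} A245={p5} A246={p6} A346={p19} A356={p7}
components per intersection:
  A1: {p1,p2,p4,p8,p12,p13,p14,p18,p20,p22,p27,p33,p37}
  A2: {p2,p5,p6,p13,p14,p16,p21,p24,p26,p29,p34}
  A3: {p2,p3,p7,p10,p15,p16,p18,p19,p22,p30,p31,p34}
  A4: {p1,p5,p6,p9,p10,p15,p18,p19,p23,p25,p26,p32,p33,p35}
  A5: {p1,p3,p5,p7,p20,p23,p27,p28,p29,p32,p34,p36}
  A6: {p6,p7,p11,p12,p14,p17,p19,p20,p21,p28,p30,p35,p37}
  A12: {p2,p13,p14}
  A13: {p2,p18,p22}
  A14: {p1,p18,p33}
  A15: {p1,p20,p27}
  A16: {p12,p14,p20,p37}
  A23: {p2,p16,p34}
  A24: {p5,p6,p26}
  A25: {p5,p29,p34}
  A26: {p6,p14,p21}
  A34: {p10,p15,p18,p19}
  A35: {p3,p7,p34}
  A36: {p7,p19,p30}
  A45: {p1,p5,p23,p32}
  A46: {p6,p19,p35}
  A56: {p7,p20,p28}
  A123: {p2}
  A126: {p14}
  A134: {p18}
  A145: {p1}
  A156: {p20}
  A235: {p34}
  A245: {p5}
  A246: {p6}
  A346: {p19}
  A356: {p7}
C dims 6,15,10; δ0: rk 5, SNF 1^5; δ1: rk 10, SNF 1^9·2
Ȟ^0: (6−5)−0=1 ⇒ Z
Ȟ^1: (15−10)−5=0 ⇒ 0
Ȟ^2: (10−0)−10=0 plus torsion [2] ⇒ Z/2

Ȟ^0 = Z, Ȟ^1 = 0 and Ȟ^2 = Z/2
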